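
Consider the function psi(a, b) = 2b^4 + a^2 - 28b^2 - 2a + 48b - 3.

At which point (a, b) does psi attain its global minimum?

(1, -3)

psi(a,b) separates as P(a) + Q(b) − 3, so its minimum is min P + min Q − 3.
P'(a) = 2a - 2 vanishes at a ∈ {1}; Q'(b) = 8(b - 2)(b - 1)(b + 3) vanishes at b ∈ {-3, 1, 2}.
Local minima of P (where P''>0): P(1)=-1. Local minima of Q: Q(-3)=-234, Q(2)=16.
So the global minimum of psi is P(1) + Q(-3) − 3 = -1 − 234 − 3 = -238, attained at (1, -3).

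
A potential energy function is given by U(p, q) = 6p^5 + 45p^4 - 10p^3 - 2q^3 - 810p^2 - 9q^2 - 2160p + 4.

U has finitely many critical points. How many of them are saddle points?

4

U separates as a function of p plus a function of q, so ∇U=0 decouples.
∂U/∂p = 30(p - 3)(p + 2)(p + 3)(p + 4) = 0 at p ∈ {-4, -3, -2, 3}; ∂U/∂q = -6q(q + 3) = 0 at q ∈ {-3, 0}.
The Hessian is diagonal: diag(U_pp, U_qq). Second derivatives: U_pp(-4)=-420, U_pp(-3)=180, U_pp(-2)=-300, U_pp(3)=6300; U_qq(-3)=18, U_qq(0)=-18.
Saddle points occur where the two diagonal entries have opposite signs: (-4, -3), (-3, 0), (-2, -3), (3, 0). Count: 4.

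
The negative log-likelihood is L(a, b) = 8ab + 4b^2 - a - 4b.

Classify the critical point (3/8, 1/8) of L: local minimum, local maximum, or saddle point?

saddle point

The Hessian of L is constant: H = [[0, 8], [8, 8]].
det(H) = 0·8 − 8² = -64.
Since det(H) < 0, H is indefinite and the critical point is a saddle point.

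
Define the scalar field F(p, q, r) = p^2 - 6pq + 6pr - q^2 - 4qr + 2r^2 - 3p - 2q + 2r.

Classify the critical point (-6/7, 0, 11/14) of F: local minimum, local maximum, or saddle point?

saddle point

The Hessian is constant: H = [[2, -6, 6], [-6, -2, -4], [6, -4, 4]].
Leading principal minors: Δ₁ = 2, Δ₂ = -40, Δ₃ = 168.
The minors fit neither the all-positive nor the alternating-sign pattern, so H is indefinite: a saddle point.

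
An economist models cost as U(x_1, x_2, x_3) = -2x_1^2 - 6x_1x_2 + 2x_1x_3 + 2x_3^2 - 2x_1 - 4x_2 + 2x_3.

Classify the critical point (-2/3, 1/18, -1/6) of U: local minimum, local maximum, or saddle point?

The Hessian is constant: H = [[-4, -6, 2], [-6, 0, 0], [2, 0, 4]].
Leading principal minors: Δ₁ = -4, Δ₂ = -36, Δ₃ = -144.
The minors fit neither the all-positive nor the alternating-sign pattern, so H is indefinite: a saddle point.

saddle point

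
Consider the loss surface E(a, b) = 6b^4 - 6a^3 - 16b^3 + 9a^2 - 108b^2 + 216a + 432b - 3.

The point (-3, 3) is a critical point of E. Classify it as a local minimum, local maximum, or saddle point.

The mixed partial ∂²E/∂a∂b is 0, so the Hessian at any point is diag(E_aa, E_bb) = diag(18(-2a + 1), 24(3b^2 - 4b - 9)).
At (-3, 3): H = diag(126, 144).
Both eigenvalues are positive, so H is positive definite: a local minimum.

local minimum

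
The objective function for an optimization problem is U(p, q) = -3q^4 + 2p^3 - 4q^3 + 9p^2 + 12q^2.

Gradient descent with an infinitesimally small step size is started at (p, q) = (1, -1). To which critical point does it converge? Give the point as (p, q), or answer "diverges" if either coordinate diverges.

(0, 0)

U is separable, so gradient descent decouples: p follows -∂U/∂p, q follows -∂U/∂q.
∂U/∂p = 6p(p + 3); at p=1 this is 24, so p decreases.
∂U/∂q = -12q(q - 1)(q + 2); at q=-1 this is -24, so q increases.
p converges to its nearest critical value 0 (a local min of the p-part); q converges to 0. The iterate converges to (0, 0).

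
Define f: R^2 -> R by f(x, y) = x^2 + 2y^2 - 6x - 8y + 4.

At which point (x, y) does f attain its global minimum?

f(x,y) separates as P(x) + Q(y) + 4, so its minimum is min P + min Q + 4.
P'(x) = 2x - 6 vanishes at x ∈ {3}; Q'(y) = 4y - 8 vanishes at y ∈ {2}.
Local minima of P (where P''>0): P(3)=-9. Local minima of Q: Q(2)=-8.
So the global minimum of f is P(3) + Q(2) + 4 = -9 − 8 + 4 = -13, attained at (3, 2).

(3, 2)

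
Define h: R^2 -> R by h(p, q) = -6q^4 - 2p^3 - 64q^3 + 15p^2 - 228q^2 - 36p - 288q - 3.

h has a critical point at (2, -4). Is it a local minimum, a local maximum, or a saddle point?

saddle point

The mixed partial ∂²h/∂p∂q is 0, so the Hessian at any point is diag(h_pp, h_qq) = diag(6(-2p + 5), -24(3q^2 + 16q + 19)).
At (2, -4): H = diag(6, -72).
The eigenvalues have opposite signs, so H is indefinite: a saddle point.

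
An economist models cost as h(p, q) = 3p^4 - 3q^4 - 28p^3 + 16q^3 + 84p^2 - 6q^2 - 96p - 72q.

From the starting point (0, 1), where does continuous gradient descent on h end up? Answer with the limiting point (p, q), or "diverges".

(1, 2)

h is separable, so gradient descent decouples: p follows -∂h/∂p, q follows -∂h/∂q.
∂h/∂p = 12(p - 4)(p - 2)(p - 1); at p=0 this is -96, so p increases.
∂h/∂q = -12(q - 3)(q - 2)(q + 1); at q=1 this is -48, so q increases.
p converges to its nearest critical value 1 (a local min of the p-part); q converges to 2. The iterate converges to (1, 2).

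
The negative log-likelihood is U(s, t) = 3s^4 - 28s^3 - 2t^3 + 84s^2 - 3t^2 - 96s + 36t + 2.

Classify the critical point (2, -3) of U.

The mixed partial ∂²U/∂s∂t is 0, so the Hessian at any point is diag(U_ss, U_tt) = diag(12(3s^2 - 14s + 14), -6(2t + 1)).
At (2, -3): H = diag(-24, 30).
The eigenvalues have opposite signs, so H is indefinite: a saddle point.

saddle point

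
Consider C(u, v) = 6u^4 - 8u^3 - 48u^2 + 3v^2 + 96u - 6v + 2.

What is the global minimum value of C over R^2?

-225

C(u,v) separates as P(u) + Q(v) + 2, so its minimum is min P + min Q + 2.
P'(u) = 24(u - 2)(u - 1)(u + 2) vanishes at u ∈ {-2, 1, 2}; Q'(v) = 6v - 6 vanishes at v ∈ {1}.
Local minima of P (where P''>0): P(-2)=-224, P(2)=32. Local minima of Q: Q(1)=-3.
So the global minimum of C is P(-2) + Q(1) + 2 = -224 − 3 + 2 = -225, attained at (-2, 1).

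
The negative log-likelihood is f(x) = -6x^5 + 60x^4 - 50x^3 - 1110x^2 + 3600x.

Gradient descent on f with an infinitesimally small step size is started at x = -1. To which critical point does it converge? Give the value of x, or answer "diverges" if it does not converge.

-3

f'(x) = -30(x - 5)(x - 4)(x - 2)(x + 3), so f'(-1) = 5400.
Gradient descent moves in the -f' direction, i.e. x is decreasing.
The nearest critical point in that direction is x = -3, where f'' = 8400 > 0 (a local minimum). The iterate converges there.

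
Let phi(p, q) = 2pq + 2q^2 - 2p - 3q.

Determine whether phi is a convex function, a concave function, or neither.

phi is quadratic, so its Hessian is the constant matrix H = [[0, 2], [2, 4]].
det(H) = -4, tr(H) = 4.
det(H) < 0, so H is indefinite: neither convex nor concave.

neither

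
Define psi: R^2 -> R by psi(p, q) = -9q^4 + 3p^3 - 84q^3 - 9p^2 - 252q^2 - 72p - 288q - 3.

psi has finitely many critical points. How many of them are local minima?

psi separates as a function of p plus a function of q, so ∇psi=0 decouples.
∂psi/∂p = 9(p - 4)(p + 2) = 0 at p ∈ {-2, 4}; ∂psi/∂q = -36(q + 1)(q + 2)(q + 4) = 0 at q ∈ {-4, -2, -1}.
The Hessian is diagonal: diag(psi_pp, psi_qq). Second derivatives: psi_pp(-2)=-54, psi_pp(4)=54; psi_qq(-4)=-216, psi_qq(-2)=72, psi_qq(-1)=-108.
Local minima occur where both diagonal entries positive: (4, -2). Count: 1.

1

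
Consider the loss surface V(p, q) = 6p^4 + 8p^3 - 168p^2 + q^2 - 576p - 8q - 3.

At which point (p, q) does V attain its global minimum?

(4, 4)

V(p,q) separates as A(p) + B(q) − 3, so its minimum is min A + min B − 3.
A'(p) = 24(p - 4)(p + 2)(p + 3) vanishes at p ∈ {-3, -2, 4}; B'(q) = 2q - 8 vanishes at q ∈ {4}.
Local minima of A (where A''>0): A(-3)=486, A(4)=-2944. Local minima of B: B(4)=-16.
So the global minimum of V is A(4) + B(4) − 3 = -2944 − 16 − 3 = -2963, attained at (4, 4).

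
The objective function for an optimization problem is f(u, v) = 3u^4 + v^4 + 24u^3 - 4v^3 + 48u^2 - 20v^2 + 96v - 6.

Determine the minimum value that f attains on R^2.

f(u,v) separates as P(u) + Q(v) − 6, so its minimum is min P + min Q − 6.
P'(u) = 12u(u + 2)(u + 4) vanishes at u ∈ {-4, -2, 0}; Q'(v) = 4(v - 4)(v - 2)(v + 3) vanishes at v ∈ {-3, 2, 4}.
Local minima of P (where P''>0): P(-4)=0, P(0)=0. Local minima of Q: Q(-3)=-279, Q(4)=64.
So the global minimum of f is P(-4) + Q(-3) − 6 = 0 − 279 − 6 = -285, attained at (-4, -3).

-285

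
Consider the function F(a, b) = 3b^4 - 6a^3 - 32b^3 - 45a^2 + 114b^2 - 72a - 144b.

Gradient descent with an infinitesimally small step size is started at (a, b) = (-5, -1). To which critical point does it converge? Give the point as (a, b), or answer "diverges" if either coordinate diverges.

F is separable, so gradient descent decouples: a follows -∂F/∂a, b follows -∂F/∂b.
∂F/∂a = -18(a + 1)(a + 4); at a=-5 this is -72, so a increases.
∂F/∂b = 12(b - 4)(b - 3)(b - 1); at b=-1 this is -480, so b increases.
a converges to its nearest critical value -4 (a local min of the a-part); b converges to 1. The iterate converges to (-4, 1).

(-4, 1)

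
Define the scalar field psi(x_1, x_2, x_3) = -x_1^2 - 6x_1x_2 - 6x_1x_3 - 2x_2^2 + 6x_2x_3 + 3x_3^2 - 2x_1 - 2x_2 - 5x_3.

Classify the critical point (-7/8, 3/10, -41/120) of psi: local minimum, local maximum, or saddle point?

saddle point

The Hessian is constant: H = [[-2, -6, -6], [-6, -4, 6], [-6, 6, 6]].
Leading principal minors: Δ₁ = -2, Δ₂ = -28, Δ₃ = 480.
The minors fit neither the all-positive nor the alternating-sign pattern, so H is indefinite: a saddle point.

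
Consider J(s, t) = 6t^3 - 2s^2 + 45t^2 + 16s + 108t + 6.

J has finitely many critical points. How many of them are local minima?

J separates as a function of s plus a function of t, so ∇J=0 decouples.
∂J/∂s = -4(s - 4) = 0 at s ∈ {4}; ∂J/∂t = 18(t + 2)(t + 3) = 0 at t ∈ {-3, -2}.
The Hessian is diagonal: diag(J_ss, J_tt). Second derivatives: J_ss(4)=-4; J_tt(-3)=-18, J_tt(-2)=18.
Local minima occur where both diagonal entries positive: none. Count: 0.

0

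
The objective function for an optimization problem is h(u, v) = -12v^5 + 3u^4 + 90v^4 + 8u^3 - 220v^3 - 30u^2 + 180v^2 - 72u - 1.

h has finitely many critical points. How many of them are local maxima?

h separates as a function of u plus a function of v, so ∇h=0 decouples.
∂h/∂u = 12(u - 2)(u + 1)(u + 3) = 0 at u ∈ {-3, -1, 2}; ∂h/∂v = -60v(v - 3)(v - 2)(v - 1) = 0 at v ∈ {0, 1, 2, 3}.
The Hessian is diagonal: diag(h_uu, h_vv). Second derivatives: h_uu(-3)=120, h_uu(-1)=-72, h_uu(2)=180; h_vv(0)=360, h_vv(1)=-120, h_vv(2)=120, h_vv(3)=-360.
Local maxima occur where both diagonal entries negative: (-1, 1), (-1, 3). Count: 2.

2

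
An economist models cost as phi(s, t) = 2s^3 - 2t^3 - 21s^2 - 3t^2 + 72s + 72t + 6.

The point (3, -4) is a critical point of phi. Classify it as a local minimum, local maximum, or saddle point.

The mixed partial ∂²phi/∂s∂t is 0, so the Hessian at any point is diag(phi_ss, phi_tt) = diag(6(2s - 7), -6(2t + 1)).
At (3, -4): H = diag(-6, 42).
The eigenvalues have opposite signs, so H is indefinite: a saddle point.

saddle point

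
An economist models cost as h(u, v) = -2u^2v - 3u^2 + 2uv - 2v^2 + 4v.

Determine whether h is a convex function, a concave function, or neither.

neither

The term -2u^2v is cubic, so the Hessian is not constant.
∂²h/∂u² = -4v - 6, which takes both signs as v varies (negative for sufficiently large v). A diagonal entry of the Hessian changing sign means the Hessian is neither positive- nor negative-semidefinite on all of R^2.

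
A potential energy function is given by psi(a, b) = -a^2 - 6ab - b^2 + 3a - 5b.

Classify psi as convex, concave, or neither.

neither

psi is quadratic, so its Hessian is the constant matrix H = [[-2, -6], [-6, -2]].
det(H) = -32, tr(H) = -4.
det(H) < 0, so H is indefinite: neither convex nor concave.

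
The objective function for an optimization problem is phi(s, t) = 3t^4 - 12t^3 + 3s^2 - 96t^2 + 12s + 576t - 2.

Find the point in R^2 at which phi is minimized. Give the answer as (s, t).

(-2, -4)

phi(s,t) separates as P(s) + Q(t) − 2, so its minimum is min P + min Q − 2.
P'(s) = 6s + 12 vanishes at s ∈ {-2}; Q'(t) = 12(t - 4)(t - 3)(t + 4) vanishes at t ∈ {-4, 3, 4}.
Local minima of P (where P''>0): P(-2)=-12. Local minima of Q: Q(-4)=-2304, Q(4)=768.
So the global minimum of phi is P(-2) + Q(-4) − 2 = -12 − 2304 − 2 = -2318, attained at (-2, -4).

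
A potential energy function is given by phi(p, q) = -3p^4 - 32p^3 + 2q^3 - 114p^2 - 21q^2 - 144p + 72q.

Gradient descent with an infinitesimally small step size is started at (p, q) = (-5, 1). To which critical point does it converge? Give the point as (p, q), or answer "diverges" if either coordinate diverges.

diverges

phi is separable, so gradient descent decouples: p follows -∂phi/∂p, q follows -∂phi/∂q.
∂phi/∂p = -12(p + 1)(p + 3)(p + 4); at p=-5 this is 96, so p decreases.
∂phi/∂q = 6(q - 4)(q - 3); at q=1 this is 36, so q decreases.
The p-coordinate has no critical point in that direction and runs off to infinity.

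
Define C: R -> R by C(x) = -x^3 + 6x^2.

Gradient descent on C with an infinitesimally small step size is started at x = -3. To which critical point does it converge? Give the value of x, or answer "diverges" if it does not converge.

C'(x) = -3x(x - 4), so C'(-3) = -63.
Gradient descent moves in the -C' direction, i.e. x is increasing.
The nearest critical point in that direction is x = 0, where C'' = 12 > 0 (a local minimum). The iterate converges there.

0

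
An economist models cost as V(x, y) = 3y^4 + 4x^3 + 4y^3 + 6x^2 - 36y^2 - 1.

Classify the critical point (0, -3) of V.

The mixed partial ∂²V/∂x∂y is 0, so the Hessian at any point is diag(V_xx, V_yy) = diag(12(2x + 1), 12(3y^2 + 2y - 6)).
At (0, -3): H = diag(12, 180).
Both eigenvalues are positive, so H is positive definite: a local minimum.

local minimum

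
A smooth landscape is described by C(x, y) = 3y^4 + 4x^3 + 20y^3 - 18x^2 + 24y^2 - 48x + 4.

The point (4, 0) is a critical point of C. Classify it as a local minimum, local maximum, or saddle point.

local minimum

The mixed partial ∂²C/∂x∂y is 0, so the Hessian at any point is diag(C_xx, C_yy) = diag(12(2x - 3), 12(3y^2 + 10y + 4)).
At (4, 0): H = diag(60, 48).
Both eigenvalues are positive, so H is positive definite: a local minimum.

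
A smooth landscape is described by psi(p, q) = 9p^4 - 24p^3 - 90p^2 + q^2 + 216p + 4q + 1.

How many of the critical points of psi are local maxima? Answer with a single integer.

psi separates as a function of p plus a function of q, so ∇psi=0 decouples.
∂psi/∂p = 36(p - 3)(p - 1)(p + 2) = 0 at p ∈ {-2, 1, 3}; ∂psi/∂q = 2(q + 2) = 0 at q ∈ {-2}.
The Hessian is diagonal: diag(psi_pp, psi_qq). Second derivatives: psi_pp(-2)=540, psi_pp(1)=-216, psi_pp(3)=360; psi_qq(-2)=2.
Local maxima occur where both diagonal entries negative: none. Count: 0.

0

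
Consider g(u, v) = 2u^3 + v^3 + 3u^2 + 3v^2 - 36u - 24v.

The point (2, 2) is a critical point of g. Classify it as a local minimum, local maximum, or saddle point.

local minimum

The mixed partial ∂²g/∂u∂v is 0, so the Hessian at any point is diag(g_uu, g_vv) = diag(6(2u + 1), 6(v + 1)).
At (2, 2): H = diag(30, 18).
Both eigenvalues are positive, so H is positive definite: a local minimum.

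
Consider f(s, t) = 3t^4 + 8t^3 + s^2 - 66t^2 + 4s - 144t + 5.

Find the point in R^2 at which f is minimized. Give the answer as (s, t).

f(s,t) separates as P(s) + Q(t) + 5, so its minimum is min P + min Q + 5.
P'(s) = 2s + 4 vanishes at s ∈ {-2}; Q'(t) = 12(t - 3)(t + 1)(t + 4) vanishes at t ∈ {-4, -1, 3}.
Local minima of P (where P''>0): P(-2)=-4. Local minima of Q: Q(-4)=-224, Q(3)=-567.
So the global minimum of f is P(-2) + Q(3) + 5 = -4 − 567 + 5 = -566, attained at (-2, 3).

(-2, 3)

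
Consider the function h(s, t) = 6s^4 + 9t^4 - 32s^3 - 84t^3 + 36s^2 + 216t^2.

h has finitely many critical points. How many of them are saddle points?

h separates as a function of s plus a function of t, so ∇h=0 decouples.
∂h/∂s = 24s(s - 3)(s - 1) = 0 at s ∈ {0, 1, 3}; ∂h/∂t = 36t(t - 4)(t - 3) = 0 at t ∈ {0, 3, 4}.
The Hessian is diagonal: diag(h_ss, h_tt). Second derivatives: h_ss(0)=72, h_ss(1)=-48, h_ss(3)=144; h_tt(0)=432, h_tt(3)=-108, h_tt(4)=144.
Saddle points occur where the two diagonal entries have opposite signs: (0, 3), (1, 0), (1, 4), (3, 3). Count: 4.

4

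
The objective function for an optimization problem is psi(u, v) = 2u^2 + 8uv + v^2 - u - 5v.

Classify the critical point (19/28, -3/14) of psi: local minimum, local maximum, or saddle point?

saddle point

The Hessian of psi is constant: H = [[4, 8], [8, 2]].
det(H) = 4·2 − 8² = -56.
Since det(H) < 0, H is indefinite and the critical point is a saddle point.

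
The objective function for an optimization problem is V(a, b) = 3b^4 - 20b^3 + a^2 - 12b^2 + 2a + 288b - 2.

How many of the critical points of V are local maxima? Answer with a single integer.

0

V separates as a function of a plus a function of b, so ∇V=0 decouples.
∂V/∂a = 2(a + 1) = 0 at a ∈ {-1}; ∂V/∂b = 12(b - 4)(b - 3)(b + 2) = 0 at b ∈ {-2, 3, 4}.
The Hessian is diagonal: diag(V_aa, V_bb). Second derivatives: V_aa(-1)=2; V_bb(-2)=360, V_bb(3)=-60, V_bb(4)=72.
Local maxima occur where both diagonal entries negative: none. Count: 0.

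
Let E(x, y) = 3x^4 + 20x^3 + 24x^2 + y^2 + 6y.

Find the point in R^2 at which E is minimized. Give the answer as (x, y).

(-4, -3)

E(x,y) separates as P(x) + Q(y), so its minimum is min P + min Q.
P'(x) = 12x(x + 1)(x + 4) vanishes at x ∈ {-4, -1, 0}; Q'(y) = 2y + 6 vanishes at y ∈ {-3}.
Local minima of P (where P''>0): P(-4)=-128, P(0)=0. Local minima of Q: Q(-3)=-9.
So the global minimum of E is P(-4) + Q(-3) = -128 − 9 = -137, attained at (-4, -3).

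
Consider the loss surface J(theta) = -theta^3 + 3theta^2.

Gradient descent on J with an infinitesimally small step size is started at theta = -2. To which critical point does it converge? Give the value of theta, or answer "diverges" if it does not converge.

J'(theta) = -3theta(theta - 2), so J'(-2) = -24.
Gradient descent moves in the -J' direction, i.e. theta is increasing.
The nearest critical point in that direction is theta = 0, where J'' = 6 > 0 (a local minimum). The iterate converges there.

0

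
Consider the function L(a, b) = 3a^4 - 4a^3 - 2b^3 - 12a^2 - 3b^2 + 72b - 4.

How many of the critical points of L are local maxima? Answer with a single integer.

1

L separates as a function of a plus a function of b, so ∇L=0 decouples.
∂L/∂a = 12a(a - 2)(a + 1) = 0 at a ∈ {-1, 0, 2}; ∂L/∂b = -6(b - 3)(b + 4) = 0 at b ∈ {-4, 3}.
The Hessian is diagonal: diag(L_aa, L_bb). Second derivatives: L_aa(-1)=36, L_aa(0)=-24, L_aa(2)=72; L_bb(-4)=42, L_bb(3)=-42.
Local maxima occur where both diagonal entries negative: (0, 3). Count: 1.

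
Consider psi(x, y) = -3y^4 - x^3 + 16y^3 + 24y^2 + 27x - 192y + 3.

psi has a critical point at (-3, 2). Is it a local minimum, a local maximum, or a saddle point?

The mixed partial ∂²psi/∂x∂y is 0, so the Hessian at any point is diag(psi_xx, psi_yy) = diag(-6x, 12(-3y^2 + 8y + 4)).
At (-3, 2): H = diag(18, 96).
Both eigenvalues are positive, so H is positive definite: a local minimum.

local minimum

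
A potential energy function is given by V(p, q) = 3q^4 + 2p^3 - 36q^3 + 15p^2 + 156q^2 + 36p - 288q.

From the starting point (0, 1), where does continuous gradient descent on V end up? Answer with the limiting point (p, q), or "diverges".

(-2, 2)

V is separable, so gradient descent decouples: p follows -∂V/∂p, q follows -∂V/∂q.
∂V/∂p = 6(p + 2)(p + 3); at p=0 this is 36, so p decreases.
∂V/∂q = 12(q - 4)(q - 3)(q - 2); at q=1 this is -72, so q increases.
p converges to its nearest critical value -2 (a local min of the p-part); q converges to 2. The iterate converges to (-2, 2).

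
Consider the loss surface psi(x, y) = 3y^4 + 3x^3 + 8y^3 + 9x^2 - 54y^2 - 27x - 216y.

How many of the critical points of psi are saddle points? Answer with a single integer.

3

psi separates as a function of x plus a function of y, so ∇psi=0 decouples.
∂psi/∂x = 9(x - 1)(x + 3) = 0 at x ∈ {-3, 1}; ∂psi/∂y = 12(y - 3)(y + 2)(y + 3) = 0 at y ∈ {-3, -2, 3}.
The Hessian is diagonal: diag(psi_xx, psi_yy). Second derivatives: psi_xx(-3)=-36, psi_xx(1)=36; psi_yy(-3)=72, psi_yy(-2)=-60, psi_yy(3)=360.
Saddle points occur where the two diagonal entries have opposite signs: (-3, -3), (-3, 3), (1, -2). Count: 3.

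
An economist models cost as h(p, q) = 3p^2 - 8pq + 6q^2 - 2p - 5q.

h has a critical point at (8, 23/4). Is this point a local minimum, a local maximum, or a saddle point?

The Hessian of h is constant: H = [[6, -8], [-8, 12]].
det(H) = 6·12 − (-8)² = 8.
det(H) > 0 and tr(H) = 18 > 0, so H is positive definite and the point is a local minimum.

local minimum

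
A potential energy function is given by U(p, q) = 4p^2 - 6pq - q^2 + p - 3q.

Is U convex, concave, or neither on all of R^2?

U is quadratic, so its Hessian is the constant matrix H = [[8, -6], [-6, -2]].
det(H) = -52, tr(H) = 6.
det(H) < 0, so H is indefinite: neither convex nor concave.

neither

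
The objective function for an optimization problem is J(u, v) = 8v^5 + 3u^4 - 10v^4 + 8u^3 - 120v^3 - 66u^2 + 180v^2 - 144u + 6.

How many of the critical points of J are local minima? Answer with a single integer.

J separates as a function of u plus a function of v, so ∇J=0 decouples.
∂J/∂u = 12(u - 3)(u + 1)(u + 4) = 0 at u ∈ {-4, -1, 3}; ∂J/∂v = 40v(v - 3)(v - 1)(v + 3) = 0 at v ∈ {-3, 0, 1, 3}.
The Hessian is diagonal: diag(J_uu, J_vv). Second derivatives: J_uu(-4)=252, J_uu(-1)=-144, J_uu(3)=336; J_vv(-3)=-2880, J_vv(0)=360, J_vv(1)=-320, J_vv(3)=1440.
Local minima occur where both diagonal entries positive: (-4, 0), (-4, 3), (3, 0), (3, 3). Count: 4.

4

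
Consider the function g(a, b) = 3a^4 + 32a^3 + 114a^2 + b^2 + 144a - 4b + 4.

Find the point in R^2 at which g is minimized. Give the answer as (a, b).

g(a,b) separates as P(a) + Q(b) + 4, so its minimum is min P + min Q + 4.
P'(a) = 12(a + 1)(a + 3)(a + 4) vanishes at a ∈ {-4, -3, -1}; Q'(b) = 2b - 4 vanishes at b ∈ {2}.
Local minima of P (where P''>0): P(-4)=-32, P(-1)=-59. Local minima of Q: Q(2)=-4.
So the global minimum of g is P(-1) + Q(2) + 4 = -59 − 4 + 4 = -59, attained at (-1, 2).

(-1, 2)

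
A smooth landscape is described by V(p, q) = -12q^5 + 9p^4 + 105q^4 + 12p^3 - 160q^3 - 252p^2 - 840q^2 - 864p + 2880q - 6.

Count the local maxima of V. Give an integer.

2

V separates as a function of p plus a function of q, so ∇V=0 decouples.
∂V/∂p = 36(p - 4)(p + 2)(p + 3) = 0 at p ∈ {-3, -2, 4}; ∂V/∂q = -60(q - 4)(q - 3)(q - 2)(q + 2) = 0 at q ∈ {-2, 2, 3, 4}.
The Hessian is diagonal: diag(V_pp, V_qq). Second derivatives: V_pp(-3)=252, V_pp(-2)=-216, V_pp(4)=1512; V_qq(-2)=7200, V_qq(2)=-480, V_qq(3)=300, V_qq(4)=-720.
Local maxima occur where both diagonal entries negative: (-2, 2), (-2, 4). Count: 2.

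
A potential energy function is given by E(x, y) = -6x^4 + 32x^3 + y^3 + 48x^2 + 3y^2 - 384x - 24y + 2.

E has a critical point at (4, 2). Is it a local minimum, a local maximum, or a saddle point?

saddle point

The mixed partial ∂²E/∂x∂y is 0, so the Hessian at any point is diag(E_xx, E_yy) = diag(24(-3x^2 + 8x + 4), 6(y + 1)).
At (4, 2): H = diag(-288, 18).
The eigenvalues have opposite signs, so H is indefinite: a saddle point.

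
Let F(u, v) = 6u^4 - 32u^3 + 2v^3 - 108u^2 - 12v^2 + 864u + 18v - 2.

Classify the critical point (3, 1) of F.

The mixed partial ∂²F/∂u∂v is 0, so the Hessian at any point is diag(F_uu, F_vv) = diag(24(3u^2 - 8u - 9), 12(v - 2)).
At (3, 1): H = diag(-144, -12).
Both eigenvalues are negative, so H is negative definite: a local maximum.

local maximum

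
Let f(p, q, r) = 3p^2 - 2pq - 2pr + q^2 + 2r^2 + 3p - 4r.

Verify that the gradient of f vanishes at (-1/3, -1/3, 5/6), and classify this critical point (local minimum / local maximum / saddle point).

local minimum

∇f = (6p - 2q - 2r + 3, -2p + 2q, -2p + 4r - 4); substituting (-1/3, -1/3, 5/6) gives ∇f = (0, 0, 0), so (-1/3, -1/3, 5/6) is indeed a critical point.
The Hessian is constant: H = [[6, -2, -2], [-2, 2, 0], [-2, 0, 4]].
Leading principal minors: Δ₁ = 6, Δ₂ = 8, Δ₃ = 24.
All leading minors are positive, so H is positive definite: a local minimum.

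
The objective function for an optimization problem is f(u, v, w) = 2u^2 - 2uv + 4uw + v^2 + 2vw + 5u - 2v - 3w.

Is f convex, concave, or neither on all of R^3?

neither

f is quadratic, so its Hessian is the constant matrix H = [[4, -2, 4], [-2, 2, 2], [4, 2, 0]].
Leading principal minors: 4, 4, -80.
Neither pattern holds ⇒ H is indefinite ⇒ neither convex nor concave.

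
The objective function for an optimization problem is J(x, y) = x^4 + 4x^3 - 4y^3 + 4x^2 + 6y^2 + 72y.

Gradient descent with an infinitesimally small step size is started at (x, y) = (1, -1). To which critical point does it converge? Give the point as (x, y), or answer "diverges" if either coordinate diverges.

J is separable, so gradient descent decouples: x follows -∂J/∂x, y follows -∂J/∂y.
∂J/∂x = 4x(x + 1)(x + 2); at x=1 this is 24, so x decreases.
∂J/∂y = -12(y - 3)(y + 2); at y=-1 this is 48, so y decreases.
x converges to its nearest critical value 0 (a local min of the x-part); y converges to -2. The iterate converges to (0, -2).

(0, -2)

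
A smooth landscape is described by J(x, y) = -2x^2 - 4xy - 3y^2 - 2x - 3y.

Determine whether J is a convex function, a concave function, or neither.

concave

J is quadratic, so its Hessian is the constant matrix H = [[-4, -4], [-4, -6]].
det(H) = 8, tr(H) = -10.
det(H) > 0 and tr(H) < 0, so H is negative definite everywhere: concave.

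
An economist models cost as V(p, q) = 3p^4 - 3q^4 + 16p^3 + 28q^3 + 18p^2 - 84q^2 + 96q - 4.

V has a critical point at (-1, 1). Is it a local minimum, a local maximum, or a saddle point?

The mixed partial ∂²V/∂p∂q is 0, so the Hessian at any point is diag(V_pp, V_qq) = diag(12(3p^2 + 8p + 3), 12(-3q^2 + 14q - 14)).
At (-1, 1): H = diag(-24, -36).
Both eigenvalues are negative, so H is negative definite: a local maximum.

local maximum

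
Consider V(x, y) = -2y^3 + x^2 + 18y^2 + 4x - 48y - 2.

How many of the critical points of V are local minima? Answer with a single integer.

1

V separates as a function of x plus a function of y, so ∇V=0 decouples.
∂V/∂x = 2(x + 2) = 0 at x ∈ {-2}; ∂V/∂y = -6(y - 4)(y - 2) = 0 at y ∈ {2, 4}.
The Hessian is diagonal: diag(V_xx, V_yy). Second derivatives: V_xx(-2)=2; V_yy(2)=12, V_yy(4)=-12.
Local minima occur where both diagonal entries positive: (-2, 2). Count: 1.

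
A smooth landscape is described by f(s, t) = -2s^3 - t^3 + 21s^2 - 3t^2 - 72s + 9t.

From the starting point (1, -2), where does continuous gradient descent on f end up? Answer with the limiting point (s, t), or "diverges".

f is separable, so gradient descent decouples: s follows -∂f/∂s, t follows -∂f/∂t.
∂f/∂s = -6(s - 4)(s - 3); at s=1 this is -36, so s increases.
∂f/∂t = -3(t - 1)(t + 3); at t=-2 this is 9, so t decreases.
s converges to its nearest critical value 3 (a local min of the s-part); t converges to -3. The iterate converges to (3, -3).

(3, -3)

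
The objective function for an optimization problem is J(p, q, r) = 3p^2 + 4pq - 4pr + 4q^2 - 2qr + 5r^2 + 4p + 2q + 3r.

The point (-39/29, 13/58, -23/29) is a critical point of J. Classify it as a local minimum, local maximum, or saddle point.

The Hessian is constant: H = [[6, 4, -4], [4, 8, -2], [-4, -2, 10]].
Leading principal minors: Δ₁ = 6, Δ₂ = 32, Δ₃ = 232.
All leading minors are positive, so H is positive definite: a local minimum.

local minimum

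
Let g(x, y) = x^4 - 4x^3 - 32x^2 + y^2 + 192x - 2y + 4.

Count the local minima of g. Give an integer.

2

g separates as a function of x plus a function of y, so ∇g=0 decouples.
∂g/∂x = 4(x - 4)(x - 3)(x + 4) = 0 at x ∈ {-4, 3, 4}; ∂g/∂y = 2(y - 1) = 0 at y ∈ {1}.
The Hessian is diagonal: diag(g_xx, g_yy). Second derivatives: g_xx(-4)=224, g_xx(3)=-28, g_xx(4)=32; g_yy(1)=2.
Local minima occur where both diagonal entries positive: (-4, 1), (4, 1). Count: 2.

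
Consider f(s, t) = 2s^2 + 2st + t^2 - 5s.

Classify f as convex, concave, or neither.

convex

f is quadratic, so its Hessian is the constant matrix H = [[4, 2], [2, 2]].
det(H) = 4, tr(H) = 6.
det(H) > 0 and tr(H) > 0, so H is positive definite everywhere: convex.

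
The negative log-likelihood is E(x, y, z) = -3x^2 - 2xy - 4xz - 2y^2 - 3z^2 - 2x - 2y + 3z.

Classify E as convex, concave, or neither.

E is quadratic, so its Hessian is the constant matrix H = [[-6, -2, -4], [-2, -4, 0], [-4, 0, -6]].
Leading principal minors: -6, 20, -56.
Signs alternate −, +, − ⇒ H ≺ 0 ⇒ concave.

concave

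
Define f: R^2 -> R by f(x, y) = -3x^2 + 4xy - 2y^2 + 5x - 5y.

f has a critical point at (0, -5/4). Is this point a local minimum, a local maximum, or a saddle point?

local maximum

The Hessian of f is constant: H = [[-6, 4], [4, -4]].
det(H) = (-6)·(-4) − 4² = 8.
det(H) > 0 and tr(H) = -10 < 0, so H is negative definite and the point is a local maximum.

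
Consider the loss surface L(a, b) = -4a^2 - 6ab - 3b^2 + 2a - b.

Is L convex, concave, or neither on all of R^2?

L is quadratic, so its Hessian is the constant matrix H = [[-8, -6], [-6, -6]].
det(H) = 12, tr(H) = -14.
det(H) > 0 and tr(H) < 0, so H is negative definite everywhere: concave.

concave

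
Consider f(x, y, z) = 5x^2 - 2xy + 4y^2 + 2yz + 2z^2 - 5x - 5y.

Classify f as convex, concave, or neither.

f is quadratic, so its Hessian is the constant matrix H = [[10, -2, 0], [-2, 8, 2], [0, 2, 4]].
Leading principal minors: 10, 76, 264.
All positive ⇒ H ≻ 0 ⇒ convex.

convex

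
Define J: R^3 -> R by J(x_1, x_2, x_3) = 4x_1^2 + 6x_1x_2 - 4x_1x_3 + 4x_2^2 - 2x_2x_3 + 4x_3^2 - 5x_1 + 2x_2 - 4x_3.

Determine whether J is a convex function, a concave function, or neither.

convex

J is quadratic, so its Hessian is the constant matrix H = [[8, 6, -4], [6, 8, -2], [-4, -2, 8]].
Leading principal minors: 8, 28, 160.
All positive ⇒ H ≻ 0 ⇒ convex.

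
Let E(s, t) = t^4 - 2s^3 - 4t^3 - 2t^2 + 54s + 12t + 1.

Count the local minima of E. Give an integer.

E separates as a function of s plus a function of t, so ∇E=0 decouples.
∂E/∂s = -6(s - 3)(s + 3) = 0 at s ∈ {-3, 3}; ∂E/∂t = 4(t - 3)(t - 1)(t + 1) = 0 at t ∈ {-1, 1, 3}.
The Hessian is diagonal: diag(E_ss, E_tt). Second derivatives: E_ss(-3)=36, E_ss(3)=-36; E_tt(-1)=32, E_tt(1)=-16, E_tt(3)=32.
Local minima occur where both diagonal entries positive: (-3, -1), (-3, 3). Count: 2.

2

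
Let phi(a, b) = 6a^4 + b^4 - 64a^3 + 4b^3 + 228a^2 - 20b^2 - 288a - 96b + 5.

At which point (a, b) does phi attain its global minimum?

(1, 3)

phi(a,b) separates as P(a) + Q(b) + 5, so its minimum is min P + min Q + 5.
P'(a) = 24(a - 4)(a - 3)(a - 1) vanishes at a ∈ {1, 3, 4}; Q'(b) = 4(b - 3)(b + 2)(b + 4) vanishes at b ∈ {-4, -2, 3}.
Local minima of P (where P''>0): P(1)=-118, P(4)=-64. Local minima of Q: Q(-4)=64, Q(3)=-279.
So the global minimum of phi is P(1) + Q(3) + 5 = -118 − 279 + 5 = -392, attained at (1, 3).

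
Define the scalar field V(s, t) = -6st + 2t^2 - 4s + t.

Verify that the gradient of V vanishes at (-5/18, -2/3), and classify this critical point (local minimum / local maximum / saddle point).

∇V = (-6t - 4, -6s + 4t + 1); substituting (-5/18, -2/3) gives ∇V = (0, 0), so (-5/18, -2/3) is indeed a critical point.
The Hessian of V is constant: H = [[0, -6], [-6, 4]].
det(H) = 0·4 − (-6)² = -36.
Since det(H) < 0, H is indefinite and the critical point is a saddle point.

saddle point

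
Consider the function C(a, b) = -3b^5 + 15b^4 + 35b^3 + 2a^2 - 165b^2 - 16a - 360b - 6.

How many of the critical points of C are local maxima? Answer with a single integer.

C separates as a function of a plus a function of b, so ∇C=0 decouples.
∂C/∂a = 4(a - 4) = 0 at a ∈ {4}; ∂C/∂b = -15(b - 4)(b - 3)(b + 1)(b + 2) = 0 at b ∈ {-2, -1, 3, 4}.
The Hessian is diagonal: diag(C_aa, C_bb). Second derivatives: C_aa(4)=4; C_bb(-2)=450, C_bb(-1)=-300, C_bb(3)=300, C_bb(4)=-450.
Local maxima occur where both diagonal entries negative: none. Count: 0.

0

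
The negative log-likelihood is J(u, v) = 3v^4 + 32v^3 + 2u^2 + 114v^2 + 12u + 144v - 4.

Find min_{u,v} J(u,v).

-81

J(u,v) separates as P(u) + Q(v) − 4, so its minimum is min P + min Q − 4.
P'(u) = 4u + 12 vanishes at u ∈ {-3}; Q'(v) = 12(v + 1)(v + 3)(v + 4) vanishes at v ∈ {-4, -3, -1}.
Local minima of P (where P''>0): P(-3)=-18. Local minima of Q: Q(-4)=-32, Q(-1)=-59.
So the global minimum of J is P(-3) + Q(-1) − 4 = -18 − 59 − 4 = -81, attained at (-3, -1).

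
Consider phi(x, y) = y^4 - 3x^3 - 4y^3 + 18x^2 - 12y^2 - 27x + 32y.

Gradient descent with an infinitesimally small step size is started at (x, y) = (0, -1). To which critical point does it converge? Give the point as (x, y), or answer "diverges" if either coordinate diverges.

phi is separable, so gradient descent decouples: x follows -∂phi/∂x, y follows -∂phi/∂y.
∂phi/∂x = -9(x - 3)(x - 1); at x=0 this is -27, so x increases.
∂phi/∂y = 4(y - 4)(y - 1)(y + 2); at y=-1 this is 40, so y decreases.
x converges to its nearest critical value 1 (a local min of the x-part); y converges to -2. The iterate converges to (1, -2).

(1, -2)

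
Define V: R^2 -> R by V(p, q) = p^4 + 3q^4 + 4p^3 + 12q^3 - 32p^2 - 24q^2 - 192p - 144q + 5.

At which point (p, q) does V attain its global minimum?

(4, 2)

V(p,q) separates as A(p) + B(q) + 5, so its minimum is min A + min B + 5.
A'(p) = 4(p - 4)(p + 3)(p + 4) vanishes at p ∈ {-4, -3, 4}; B'(q) = 12(q - 2)(q + 2)(q + 3) vanishes at q ∈ {-3, -2, 2}.
Local minima of A (where A''>0): A(-4)=256, A(4)=-768. Local minima of B: B(-3)=135, B(2)=-240.
So the global minimum of V is A(4) + B(2) + 5 = -768 − 240 + 5 = -1003, attained at (4, 2).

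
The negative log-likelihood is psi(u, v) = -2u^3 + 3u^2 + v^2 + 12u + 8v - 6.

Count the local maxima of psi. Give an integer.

0

psi separates as a function of u plus a function of v, so ∇psi=0 decouples.
∂psi/∂u = -6(u - 2)(u + 1) = 0 at u ∈ {-1, 2}; ∂psi/∂v = 2(v + 4) = 0 at v ∈ {-4}.
The Hessian is diagonal: diag(psi_uu, psi_vv). Second derivatives: psi_uu(-1)=18, psi_uu(2)=-18; psi_vv(-4)=2.
Local maxima occur where both diagonal entries negative: none. Count: 0.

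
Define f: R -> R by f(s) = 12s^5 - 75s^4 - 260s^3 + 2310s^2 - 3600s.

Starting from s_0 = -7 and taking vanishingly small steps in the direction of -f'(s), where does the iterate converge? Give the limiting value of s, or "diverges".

f'(s) = 60(s - 5)(s - 3)(s - 1)(s + 4), so f'(-7) = 172800.
Gradient descent moves in the -f' direction, i.e. s is decreasing.
There is no critical point below s=-7, and f' keeps the same sign, so the iterate runs off to −∞.

diverges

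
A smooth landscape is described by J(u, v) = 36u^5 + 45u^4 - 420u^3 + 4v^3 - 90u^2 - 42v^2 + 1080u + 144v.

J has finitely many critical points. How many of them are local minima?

2

J separates as a function of u plus a function of v, so ∇J=0 decouples.
∂J/∂u = 180(u - 2)(u - 1)(u + 1)(u + 3) = 0 at u ∈ {-3, -1, 1, 2}; ∂J/∂v = 12(v - 4)(v - 3) = 0 at v ∈ {3, 4}.
The Hessian is diagonal: diag(J_uu, J_vv). Second derivatives: J_uu(-3)=-7200, J_uu(-1)=2160, J_uu(1)=-1440, J_uu(2)=2700; J_vv(3)=-12, J_vv(4)=12.
Local minima occur where both diagonal entries positive: (-1, 4), (2, 4). Count: 2.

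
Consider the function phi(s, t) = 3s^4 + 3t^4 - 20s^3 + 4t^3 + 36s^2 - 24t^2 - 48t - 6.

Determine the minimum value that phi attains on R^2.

phi(s,t) separates as P(s) + Q(t) − 6, so its minimum is min P + min Q − 6.
P'(s) = 12s(s - 3)(s - 2) vanishes at s ∈ {0, 2, 3}; Q'(t) = 12(t - 2)(t + 1)(t + 2) vanishes at t ∈ {-2, -1, 2}.
Local minima of P (where P''>0): P(0)=0, P(3)=27. Local minima of Q: Q(-2)=16, Q(2)=-112.
So the global minimum of phi is P(0) + Q(2) − 6 = 0 − 112 − 6 = -118, attained at (0, 2).

-118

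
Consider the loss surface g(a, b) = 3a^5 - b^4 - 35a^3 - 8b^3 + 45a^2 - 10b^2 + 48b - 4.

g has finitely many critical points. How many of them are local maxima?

g separates as a function of a plus a function of b, so ∇g=0 decouples.
∂g/∂a = 15a(a - 2)(a - 1)(a + 3) = 0 at a ∈ {-3, 0, 1, 2}; ∂g/∂b = -4(b - 1)(b + 3)(b + 4) = 0 at b ∈ {-4, -3, 1}.
The Hessian is diagonal: diag(g_aa, g_bb). Second derivatives: g_aa(-3)=-900, g_aa(0)=90, g_aa(1)=-60, g_aa(2)=150; g_bb(-4)=-20, g_bb(-3)=16, g_bb(1)=-80.
Local maxima occur where both diagonal entries negative: (-3, -4), (-3, 1), (1, -4), (1, 1). Count: 4.

4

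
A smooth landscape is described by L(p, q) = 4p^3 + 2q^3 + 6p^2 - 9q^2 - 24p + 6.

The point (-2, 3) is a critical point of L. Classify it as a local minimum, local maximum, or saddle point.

saddle point

The mixed partial ∂²L/∂p∂q is 0, so the Hessian at any point is diag(L_pp, L_qq) = diag(12(2p + 1), 6(2q - 3)).
At (-2, 3): H = diag(-36, 18).
The eigenvalues have opposite signs, so H is indefinite: a saddle point.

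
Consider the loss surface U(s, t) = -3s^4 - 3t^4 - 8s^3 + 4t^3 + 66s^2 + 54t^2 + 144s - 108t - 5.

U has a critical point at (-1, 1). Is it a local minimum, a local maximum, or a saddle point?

local minimum

The mixed partial ∂²U/∂s∂t is 0, so the Hessian at any point is diag(U_ss, U_tt) = diag(12(-3s^2 - 4s + 11), 12(-3t^2 + 2t + 9)).
At (-1, 1): H = diag(144, 96).
Both eigenvalues are positive, so H is positive definite: a local minimum.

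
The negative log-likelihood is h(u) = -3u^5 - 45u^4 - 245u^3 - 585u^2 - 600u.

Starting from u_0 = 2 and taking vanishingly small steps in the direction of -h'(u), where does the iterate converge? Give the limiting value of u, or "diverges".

diverges

h'(u) = -15(u + 1)(u + 2)(u + 4)(u + 5), so h'(2) = -7560.
Gradient descent moves in the -h' direction, i.e. u is increasing.
There is no critical point above u=2, and h' keeps the same sign, so the iterate runs off to +∞.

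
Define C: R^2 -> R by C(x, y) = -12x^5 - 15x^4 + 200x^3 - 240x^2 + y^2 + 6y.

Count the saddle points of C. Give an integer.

C separates as a function of x plus a function of y, so ∇C=0 decouples.
∂C/∂x = -60x(x - 2)(x - 1)(x + 4) = 0 at x ∈ {-4, 0, 1, 2}; ∂C/∂y = 2(y + 3) = 0 at y ∈ {-3}.
The Hessian is diagonal: diag(C_xx, C_yy). Second derivatives: C_xx(-4)=7200, C_xx(0)=-480, C_xx(1)=300, C_xx(2)=-720; C_yy(-3)=2.
Saddle points occur where the two diagonal entries have opposite signs: (0, -3), (2, -3). Count: 2.

2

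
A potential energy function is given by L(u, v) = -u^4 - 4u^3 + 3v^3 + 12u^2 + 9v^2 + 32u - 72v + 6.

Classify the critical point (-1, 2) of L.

local minimum

The mixed partial ∂²L/∂u∂v is 0, so the Hessian at any point is diag(L_uu, L_vv) = diag(12(-u^2 - 2u + 2), 18(v + 1)).
At (-1, 2): H = diag(36, 54).
Both eigenvalues are positive, so H is positive definite: a local minimum.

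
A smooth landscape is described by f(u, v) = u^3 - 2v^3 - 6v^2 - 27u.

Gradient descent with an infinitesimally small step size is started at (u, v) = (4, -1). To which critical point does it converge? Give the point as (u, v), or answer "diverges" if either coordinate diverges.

(3, -2)

f is separable, so gradient descent decouples: u follows -∂f/∂u, v follows -∂f/∂v.
∂f/∂u = 3(u - 3)(u + 3); at u=4 this is 21, so u decreases.
∂f/∂v = -6v(v + 2); at v=-1 this is 6, so v decreases.
u converges to its nearest critical value 3 (a local min of the u-part); v converges to -2. The iterate converges to (3, -2).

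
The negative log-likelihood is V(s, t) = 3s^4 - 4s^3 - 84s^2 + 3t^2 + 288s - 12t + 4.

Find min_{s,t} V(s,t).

V(s,t) separates as P(s) + Q(t) + 4, so its minimum is min P + min Q + 4.
P'(s) = 12(s - 3)(s - 2)(s + 4) vanishes at s ∈ {-4, 2, 3}; Q'(t) = 6(t - 2) vanishes at t ∈ {2}.
Local minima of P (where P''>0): P(-4)=-1472, P(3)=243. Local minima of Q: Q(2)=-12.
So the global minimum of V is P(-4) + Q(2) + 4 = -1472 − 12 + 4 = -1480, attained at (-4, 2).

-1480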